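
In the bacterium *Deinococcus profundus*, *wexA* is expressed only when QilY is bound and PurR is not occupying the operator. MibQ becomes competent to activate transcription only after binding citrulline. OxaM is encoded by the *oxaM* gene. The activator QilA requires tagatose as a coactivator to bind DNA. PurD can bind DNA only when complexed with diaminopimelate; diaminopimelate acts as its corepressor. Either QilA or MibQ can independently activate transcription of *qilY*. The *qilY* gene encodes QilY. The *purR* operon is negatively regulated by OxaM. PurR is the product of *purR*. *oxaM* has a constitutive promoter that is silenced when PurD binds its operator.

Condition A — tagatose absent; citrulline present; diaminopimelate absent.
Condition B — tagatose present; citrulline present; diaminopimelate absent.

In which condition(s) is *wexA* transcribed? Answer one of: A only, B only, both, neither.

both

Condition A:
Tagatose is absent, so QilA is inactive.
Citrulline is present, so MibQ is active.
Activator MibQ is present, so *qilY* is transcribed.
So QilY is produced and active.
Diaminopimelate is absent, so PurD is inactive.
With no repressor bound, *oxaM* is transcribed.
So OxaM is produced and active.
With repressor OxaM bound, *purR* is not transcribed.
So PurR is not produced.
No repressor is bound and QilY is active, so *wexA* is transcribed.
→ *wexA* is ON in A.
Condition B:
Tagatose is present, so QilA is active.
Citrulline is present, so MibQ is active.
Activator QilA is present, so *qilY* is transcribed.
So QilY is produced and active.
Diaminopimelate is absent, so PurD is inactive.
With no repressor bound, *oxaM* is transcribed.
So OxaM is produced and active.
With repressor OxaM bound, *purR* is not transcribed.
So PurR is not produced.
No repressor is bound and QilY is active, so *wexA* is transcribed.
→ *wexA* is ON in B.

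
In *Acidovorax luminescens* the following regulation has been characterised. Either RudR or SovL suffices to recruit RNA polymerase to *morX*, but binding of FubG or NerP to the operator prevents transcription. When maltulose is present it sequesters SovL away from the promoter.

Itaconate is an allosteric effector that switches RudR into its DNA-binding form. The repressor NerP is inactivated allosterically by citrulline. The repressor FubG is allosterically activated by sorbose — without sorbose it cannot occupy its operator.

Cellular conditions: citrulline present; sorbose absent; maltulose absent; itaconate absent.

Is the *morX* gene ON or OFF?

ON

Sorbose is absent, so FubG is inactive.
Itaconate is absent, so RudR is inactive.
Citrulline is present, so NerP is inactive.
Maltulose is absent, so SovL is active.
Activator SovL is present, so *morX* is transcribed.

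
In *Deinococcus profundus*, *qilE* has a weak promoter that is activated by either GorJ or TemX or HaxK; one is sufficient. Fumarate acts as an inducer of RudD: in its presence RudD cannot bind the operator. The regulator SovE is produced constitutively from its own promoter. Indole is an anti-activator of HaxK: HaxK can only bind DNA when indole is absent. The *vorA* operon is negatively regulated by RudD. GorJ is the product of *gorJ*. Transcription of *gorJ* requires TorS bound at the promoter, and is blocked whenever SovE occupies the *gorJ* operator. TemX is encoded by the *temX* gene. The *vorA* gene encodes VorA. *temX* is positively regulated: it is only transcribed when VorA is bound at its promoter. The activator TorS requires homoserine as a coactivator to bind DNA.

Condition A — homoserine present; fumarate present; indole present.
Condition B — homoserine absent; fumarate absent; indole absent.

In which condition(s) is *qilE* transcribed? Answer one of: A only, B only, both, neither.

Condition A:
SovE is produced constitutively and is active.
Homoserine is present, so TorS is active.
With repressor SovE bound, *gorJ* is not transcribed.
So GorJ is not produced.
Fumarate is present, so RudD is inactive.
With no repressor bound, *vorA* is transcribed.
So VorA is produced and active.
No repressor is bound and VorA is active, so *temX* is transcribed.
So TemX is produced and active.
Indole is present, so HaxK is inactive.
Activator TemX is present, so *qilE* is transcribed.
→ *qilE* is ON in A.
Condition B:
SovE is produced constitutively and is active.
Homoserine is absent, so TorS is inactive.
With repressor SovE bound, *gorJ* is not transcribed.
So GorJ is not produced.
Fumarate is absent, so RudD is active.
With repressor RudD bound, *vorA* is not transcribed.
So VorA is not produced.
Required activator VorA is absent, so *temX* is not transcribed.
So TemX is not produced.
Indole is absent, so HaxK is active.
Activator HaxK is present, so *qilE* is transcribed.
→ *qilE* is ON in B.

both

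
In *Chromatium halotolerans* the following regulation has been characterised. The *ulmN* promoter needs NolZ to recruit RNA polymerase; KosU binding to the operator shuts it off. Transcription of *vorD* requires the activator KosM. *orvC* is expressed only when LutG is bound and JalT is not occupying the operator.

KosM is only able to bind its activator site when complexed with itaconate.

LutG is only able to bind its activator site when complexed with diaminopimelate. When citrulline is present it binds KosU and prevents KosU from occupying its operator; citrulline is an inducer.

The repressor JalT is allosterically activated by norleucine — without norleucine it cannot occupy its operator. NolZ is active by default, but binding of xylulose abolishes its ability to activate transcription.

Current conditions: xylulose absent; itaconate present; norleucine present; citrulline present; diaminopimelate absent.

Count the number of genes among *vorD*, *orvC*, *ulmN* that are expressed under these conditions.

2

Itaconate is present, so KosM is active.
No repressor is bound and KosM is active, so *vorD* is transcribed.
→ *vorD* is ON.
Diaminopimelate is absent, so LutG is inactive.
Norleucine is present, so JalT is active.
With repressor JalT bound, *orvC* is not transcribed.
→ *orvC* is OFF.
Xylulose is absent, so NolZ is active.
Citrulline is present, so KosU is inactive.
No repressor is bound and NolZ is active, so *ulmN* is transcribed.
→ *ulmN* is ON.
2 of the 3 genes are transcribed.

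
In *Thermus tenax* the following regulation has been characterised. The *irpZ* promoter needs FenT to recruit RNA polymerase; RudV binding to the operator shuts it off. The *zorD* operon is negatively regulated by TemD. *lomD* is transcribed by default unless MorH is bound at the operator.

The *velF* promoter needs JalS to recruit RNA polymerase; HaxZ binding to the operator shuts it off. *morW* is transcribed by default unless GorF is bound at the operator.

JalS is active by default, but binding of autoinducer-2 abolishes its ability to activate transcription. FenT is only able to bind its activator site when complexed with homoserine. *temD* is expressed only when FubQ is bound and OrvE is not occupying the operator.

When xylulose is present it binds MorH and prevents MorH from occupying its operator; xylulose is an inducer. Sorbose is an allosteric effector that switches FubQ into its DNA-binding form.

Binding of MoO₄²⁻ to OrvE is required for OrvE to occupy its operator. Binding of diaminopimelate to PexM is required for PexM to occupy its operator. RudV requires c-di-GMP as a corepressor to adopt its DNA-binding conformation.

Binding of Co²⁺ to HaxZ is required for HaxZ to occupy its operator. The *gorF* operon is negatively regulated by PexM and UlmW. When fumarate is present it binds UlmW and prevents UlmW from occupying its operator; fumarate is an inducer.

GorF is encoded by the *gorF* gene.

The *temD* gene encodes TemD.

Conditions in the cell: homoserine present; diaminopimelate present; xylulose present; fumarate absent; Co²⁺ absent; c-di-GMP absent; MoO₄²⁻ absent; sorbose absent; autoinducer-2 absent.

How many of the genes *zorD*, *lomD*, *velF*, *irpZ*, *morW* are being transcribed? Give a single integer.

5

Sorbose is absent, so FubQ is inactive.
MoO₄²⁻ is absent, so OrvE is inactive.
Required activator FubQ is absent, so *temD* is not transcribed.
So TemD is not produced.
With no repressor bound, *zorD* is transcribed.
→ *zorD* is ON.
Xylulose is present, so MorH is inactive.
With no repressor bound, *lomD* is transcribed.
→ *lomD* is ON.
Co²⁺ is absent, so HaxZ is inactive.
Autoinducer-2 is absent, so JalS is active.
No repressor is bound and JalS is active, so *velF* is transcribed.
→ *velF* is ON.
Homoserine is present, so FenT is active.
c-di-GMP is absent, so RudV is inactive.
No repressor is bound and FenT is active, so *irpZ* is transcribed.
→ *irpZ* is ON.
Diaminopimelate is present, so PexM is active.
Fumarate is absent, so UlmW is active.
With repressor PexM bound, *gorF* is not transcribed.
So GorF is not produced.
With no repressor bound, *morW* is transcribed.
→ *morW* is ON.
5 of the 5 genes are transcribed.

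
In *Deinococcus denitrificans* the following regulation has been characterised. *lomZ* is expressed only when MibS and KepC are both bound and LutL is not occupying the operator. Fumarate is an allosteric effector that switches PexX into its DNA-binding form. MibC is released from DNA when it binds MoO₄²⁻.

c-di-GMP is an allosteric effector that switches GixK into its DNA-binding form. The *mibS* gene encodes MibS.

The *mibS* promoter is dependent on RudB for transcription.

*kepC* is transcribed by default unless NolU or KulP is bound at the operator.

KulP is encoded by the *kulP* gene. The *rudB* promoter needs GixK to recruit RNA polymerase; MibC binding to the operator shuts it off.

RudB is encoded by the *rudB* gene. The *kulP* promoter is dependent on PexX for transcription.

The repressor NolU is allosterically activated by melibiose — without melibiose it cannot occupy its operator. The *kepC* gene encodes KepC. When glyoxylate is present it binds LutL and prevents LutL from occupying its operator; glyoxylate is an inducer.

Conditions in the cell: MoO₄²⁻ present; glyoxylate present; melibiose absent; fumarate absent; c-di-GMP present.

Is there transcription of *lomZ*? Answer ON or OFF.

Glyoxylate is present, so LutL is inactive.
MoO₄²⁻ is present, so MibC is inactive.
c-di-GMP is present, so GixK is active.
No repressor is bound and GixK is active, so *rudB* is transcribed.
So RudB is produced and active.
No repressor is bound and RudB is active, so *mibS* is transcribed.
So MibS is produced and active.
Melibiose is absent, so NolU is inactive.
Fumarate is absent, so PexX is inactive.
Required activator PexX is absent, so *kulP* is not transcribed.
So KulP is not produced.
With no repressor bound, *kepC* is transcribed.
So KepC is produced and active.
No repressor is bound and MibS and KepC are active, so *lomZ* is transcribed.

ON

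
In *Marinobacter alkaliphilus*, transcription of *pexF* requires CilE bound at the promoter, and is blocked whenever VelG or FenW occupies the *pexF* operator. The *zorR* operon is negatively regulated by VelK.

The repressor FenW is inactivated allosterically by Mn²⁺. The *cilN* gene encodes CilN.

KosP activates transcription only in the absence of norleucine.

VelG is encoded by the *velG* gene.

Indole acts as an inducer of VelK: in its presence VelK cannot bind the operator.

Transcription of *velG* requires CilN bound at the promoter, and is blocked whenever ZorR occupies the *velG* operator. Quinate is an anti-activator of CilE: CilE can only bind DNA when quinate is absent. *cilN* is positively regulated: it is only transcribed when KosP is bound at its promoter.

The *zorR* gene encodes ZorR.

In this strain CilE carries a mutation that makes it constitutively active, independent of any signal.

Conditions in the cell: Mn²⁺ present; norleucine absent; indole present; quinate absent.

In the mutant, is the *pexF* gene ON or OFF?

ON

CilE is constitutively active in this strain.
Norleucine is absent, so KosP is active.
No repressor is bound and KosP is active, so *cilN* is transcribed.
So CilN is produced and active.
Indole is present, so VelK is inactive.
With no repressor bound, *zorR* is transcribed.
So ZorR is produced and active.
With repressor ZorR bound, *velG* is not transcribed.
So VelG is not produced.
Mn²⁺ is present, so FenW is inactive.
No repressor is bound and CilE is active, so *pexF* is transcribed.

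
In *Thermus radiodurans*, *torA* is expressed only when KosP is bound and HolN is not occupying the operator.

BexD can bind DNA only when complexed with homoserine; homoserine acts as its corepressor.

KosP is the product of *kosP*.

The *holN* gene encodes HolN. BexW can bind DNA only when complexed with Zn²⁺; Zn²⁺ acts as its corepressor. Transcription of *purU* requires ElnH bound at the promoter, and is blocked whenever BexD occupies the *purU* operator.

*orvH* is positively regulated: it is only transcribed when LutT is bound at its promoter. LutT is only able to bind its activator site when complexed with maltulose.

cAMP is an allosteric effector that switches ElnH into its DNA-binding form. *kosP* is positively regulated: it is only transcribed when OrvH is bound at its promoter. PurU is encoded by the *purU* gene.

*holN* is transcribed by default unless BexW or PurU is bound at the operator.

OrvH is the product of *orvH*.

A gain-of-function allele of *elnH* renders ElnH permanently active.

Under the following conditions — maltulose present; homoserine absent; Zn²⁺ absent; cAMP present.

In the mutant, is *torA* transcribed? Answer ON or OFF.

ON

Maltulose is present, so LutT is active.
No repressor is bound and LutT is active, so *orvH* is transcribed.
So OrvH is produced and active.
No repressor is bound and OrvH is active, so *kosP* is transcribed.
So KosP is produced and active.
Zn²⁺ is absent, so BexW is inactive.
ElnH is constitutively active in this strain.
Homoserine is absent, so BexD is inactive.
No repressor is bound and ElnH is active, so *purU* is transcribed.
So PurU is produced and active.
With repressor PurU bound, *holN* is not transcribed.
So HolN is not produced.
No repressor is bound and KosP is active, so *torA* is transcribed.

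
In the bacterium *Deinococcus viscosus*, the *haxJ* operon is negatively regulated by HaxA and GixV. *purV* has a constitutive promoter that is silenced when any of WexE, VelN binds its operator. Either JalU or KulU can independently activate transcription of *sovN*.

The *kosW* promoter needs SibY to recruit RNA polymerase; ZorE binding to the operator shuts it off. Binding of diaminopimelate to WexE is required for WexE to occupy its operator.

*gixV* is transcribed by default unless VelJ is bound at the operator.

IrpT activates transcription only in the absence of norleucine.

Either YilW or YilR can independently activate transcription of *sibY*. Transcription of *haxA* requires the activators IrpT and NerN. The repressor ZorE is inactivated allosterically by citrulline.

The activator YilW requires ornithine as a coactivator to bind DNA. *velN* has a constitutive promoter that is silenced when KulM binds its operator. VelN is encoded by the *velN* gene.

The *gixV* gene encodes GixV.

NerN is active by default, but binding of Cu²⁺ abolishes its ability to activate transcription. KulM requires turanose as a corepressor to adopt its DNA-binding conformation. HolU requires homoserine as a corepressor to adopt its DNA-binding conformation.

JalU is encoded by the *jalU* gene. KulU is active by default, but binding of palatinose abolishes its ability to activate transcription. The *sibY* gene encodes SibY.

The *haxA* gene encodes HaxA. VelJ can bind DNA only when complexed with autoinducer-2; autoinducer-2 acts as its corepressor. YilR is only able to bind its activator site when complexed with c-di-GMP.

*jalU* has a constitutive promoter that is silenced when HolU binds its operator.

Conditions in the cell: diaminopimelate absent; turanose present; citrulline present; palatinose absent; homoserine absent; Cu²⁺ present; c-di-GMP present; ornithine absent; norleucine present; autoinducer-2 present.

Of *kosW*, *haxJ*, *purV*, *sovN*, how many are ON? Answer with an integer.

Citrulline is present, so ZorE is inactive.
Ornithine is absent, so YilW is inactive.
c-di-GMP is present, so YilR is active.
Activator YilR is present, so *sibY* is transcribed.
So SibY is produced and active.
No repressor is bound and SibY is active, so *kosW* is transcribed.
→ *kosW* is ON.
Norleucine is present, so IrpT is inactive.
Cu²⁺ is present, so NerN is inactive.
Required activator IrpT is absent, so *haxA* is not transcribed.
So HaxA is not produced.
Autoinducer-2 is present, so VelJ is active.
With repressor VelJ bound, *gixV* is not transcribed.
So GixV is not produced.
With no repressor bound, *haxJ* is transcribed.
→ *haxJ* is ON.
Diaminopimelate is absent, so WexE is inactive.
Turanose is present, so KulM is active.
With repressor KulM bound, *velN* is not transcribed.
So VelN is not produced.
With no repressor bound, *purV* is transcribed.
→ *purV* is ON.
Homoserine is absent, so HolU is inactive.
With no repressor bound, *jalU* is transcribed.
So JalU is produced and active.
Palatinose is absent, so KulU is active.
Activator JalU is present, so *sovN* is transcribed.
→ *sovN* is ON.
4 of the 4 genes are transcribed.

4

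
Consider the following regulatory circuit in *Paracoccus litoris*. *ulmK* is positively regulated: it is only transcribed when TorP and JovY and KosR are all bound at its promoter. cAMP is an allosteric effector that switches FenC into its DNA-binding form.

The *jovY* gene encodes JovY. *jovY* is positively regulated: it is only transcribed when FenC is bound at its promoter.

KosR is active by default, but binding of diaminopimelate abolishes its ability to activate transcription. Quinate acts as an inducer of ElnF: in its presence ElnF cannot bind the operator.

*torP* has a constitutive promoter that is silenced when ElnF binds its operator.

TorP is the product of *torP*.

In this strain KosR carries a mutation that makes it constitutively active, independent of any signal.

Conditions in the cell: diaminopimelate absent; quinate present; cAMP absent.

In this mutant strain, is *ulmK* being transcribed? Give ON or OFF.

OFF

Quinate is present, so ElnF is inactive.
With no repressor bound, *torP* is transcribed.
So TorP is produced and active.
cAMP is absent, so FenC is inactive.
Required activator FenC is absent, so *jovY* is not transcribed.
So JovY is not produced.
KosR is constitutively active in this strain.
Required activator JovY is absent, so *ulmK* is not transcribed.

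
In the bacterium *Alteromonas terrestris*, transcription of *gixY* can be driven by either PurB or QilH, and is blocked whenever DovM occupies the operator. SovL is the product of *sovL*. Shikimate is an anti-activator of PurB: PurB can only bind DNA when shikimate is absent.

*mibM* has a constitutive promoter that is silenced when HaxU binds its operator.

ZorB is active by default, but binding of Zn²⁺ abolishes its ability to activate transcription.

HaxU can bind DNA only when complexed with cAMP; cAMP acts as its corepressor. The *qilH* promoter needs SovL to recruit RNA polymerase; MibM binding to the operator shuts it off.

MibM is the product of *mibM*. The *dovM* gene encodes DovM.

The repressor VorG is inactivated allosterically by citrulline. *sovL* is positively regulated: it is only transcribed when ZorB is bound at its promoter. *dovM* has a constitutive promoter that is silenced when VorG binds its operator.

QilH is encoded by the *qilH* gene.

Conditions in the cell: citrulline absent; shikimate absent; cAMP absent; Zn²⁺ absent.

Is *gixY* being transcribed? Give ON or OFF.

Shikimate is absent, so PurB is active.
Citrulline is absent, so VorG is active.
With repressor VorG bound, *dovM* is not transcribed.
So DovM is not produced.
cAMP is absent, so HaxU is inactive.
With no repressor bound, *mibM* is transcribed.
So MibM is produced and active.
Zn²⁺ is absent, so ZorB is active.
No repressor is bound and ZorB is active, so *sovL* is transcribed.
So SovL is produced and active.
With repressor MibM bound, *qilH* is not transcribed.
So QilH is not produced.
Activator PurB is present, so *gixY* is transcribed.

ON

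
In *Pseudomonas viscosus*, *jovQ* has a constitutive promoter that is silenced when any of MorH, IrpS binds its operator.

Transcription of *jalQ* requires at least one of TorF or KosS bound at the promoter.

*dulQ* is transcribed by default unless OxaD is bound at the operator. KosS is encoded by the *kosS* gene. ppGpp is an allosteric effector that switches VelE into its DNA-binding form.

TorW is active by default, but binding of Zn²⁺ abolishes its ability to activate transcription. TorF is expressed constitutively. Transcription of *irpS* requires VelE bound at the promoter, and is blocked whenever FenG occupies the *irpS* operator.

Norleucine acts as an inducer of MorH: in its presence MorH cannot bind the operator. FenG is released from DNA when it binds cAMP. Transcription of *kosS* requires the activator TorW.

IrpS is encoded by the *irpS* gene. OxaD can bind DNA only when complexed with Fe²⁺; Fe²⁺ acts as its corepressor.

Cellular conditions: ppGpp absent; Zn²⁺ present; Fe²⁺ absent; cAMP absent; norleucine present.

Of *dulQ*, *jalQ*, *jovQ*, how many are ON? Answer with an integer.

Fe²⁺ is absent, so OxaD is inactive.
With no repressor bound, *dulQ* is transcribed.
→ *dulQ* is ON.
TorF is produced constitutively and is active.
Zn²⁺ is present, so TorW is inactive.
Required activator TorW is absent, so *kosS* is not transcribed.
So KosS is not produced.
Activator TorF is present, so *jalQ* is transcribed.
→ *jalQ* is ON.
Norleucine is present, so MorH is inactive.
cAMP is absent, so FenG is active.
ppGpp is absent, so VelE is inactive.
With repressor FenG bound, *irpS* is not transcribed.
So IrpS is not produced.
With no repressor bound, *jovQ* is transcribed.
→ *jovQ* is ON.
3 of the 3 genes are transcribed.

3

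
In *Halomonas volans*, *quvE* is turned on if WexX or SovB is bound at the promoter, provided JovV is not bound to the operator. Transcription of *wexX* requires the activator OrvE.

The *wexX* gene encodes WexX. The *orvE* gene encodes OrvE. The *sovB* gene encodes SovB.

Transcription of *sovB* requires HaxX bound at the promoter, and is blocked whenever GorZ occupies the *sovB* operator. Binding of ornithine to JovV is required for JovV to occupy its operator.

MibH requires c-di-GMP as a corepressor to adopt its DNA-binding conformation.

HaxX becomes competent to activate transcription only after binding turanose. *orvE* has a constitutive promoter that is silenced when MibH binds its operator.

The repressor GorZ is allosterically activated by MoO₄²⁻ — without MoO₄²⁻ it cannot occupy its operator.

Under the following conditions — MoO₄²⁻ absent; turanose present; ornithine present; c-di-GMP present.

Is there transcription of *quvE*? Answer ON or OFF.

c-di-GMP is present, so MibH is active.
With repressor MibH bound, *orvE* is not transcribed.
So OrvE is not produced.
Required activator OrvE is absent, so *wexX* is not transcribed.
So WexX is not produced.
Ornithine is present, so JovV is active.
MoO₄²⁻ is absent, so GorZ is inactive.
Turanose is present, so HaxX is active.
No repressor is bound and HaxX is active, so *sovB* is transcribed.
So SovB is produced and active.
With repressor JovV bound, *quvE* is not transcribed.

OFF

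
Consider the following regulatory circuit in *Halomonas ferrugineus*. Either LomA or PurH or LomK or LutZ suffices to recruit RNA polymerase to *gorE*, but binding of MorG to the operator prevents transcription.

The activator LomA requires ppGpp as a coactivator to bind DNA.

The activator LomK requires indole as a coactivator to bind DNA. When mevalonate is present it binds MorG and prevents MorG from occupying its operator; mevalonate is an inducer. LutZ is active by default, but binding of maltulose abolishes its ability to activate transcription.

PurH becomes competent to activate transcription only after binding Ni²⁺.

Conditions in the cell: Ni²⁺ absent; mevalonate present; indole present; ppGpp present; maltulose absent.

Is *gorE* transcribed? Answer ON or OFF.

ON

ppGpp is present, so LomA is active.
Ni²⁺ is absent, so PurH is inactive.
Mevalonate is present, so MorG is inactive.
Indole is present, so LomK is active.
Maltulose is absent, so LutZ is active.
Activator LomA is present, so *gorE* is transcribed.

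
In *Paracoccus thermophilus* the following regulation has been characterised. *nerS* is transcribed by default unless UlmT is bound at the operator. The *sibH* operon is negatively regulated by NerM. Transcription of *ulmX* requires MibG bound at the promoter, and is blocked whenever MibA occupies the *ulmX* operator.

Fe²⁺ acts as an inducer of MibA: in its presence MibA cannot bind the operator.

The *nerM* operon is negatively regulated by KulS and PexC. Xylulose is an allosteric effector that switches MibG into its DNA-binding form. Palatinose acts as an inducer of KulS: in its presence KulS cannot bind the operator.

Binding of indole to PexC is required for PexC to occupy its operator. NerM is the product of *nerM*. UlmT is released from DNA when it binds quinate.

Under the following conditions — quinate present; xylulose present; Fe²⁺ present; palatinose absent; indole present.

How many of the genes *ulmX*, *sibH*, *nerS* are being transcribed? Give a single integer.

Xylulose is present, so MibG is active.
Fe²⁺ is present, so MibA is inactive.
No repressor is bound and MibG is active, so *ulmX* is transcribed.
→ *ulmX* is ON.
Palatinose is absent, so KulS is active.
Indole is present, so PexC is active.
With repressor KulS bound, *nerM* is not transcribed.
So NerM is not produced.
With no repressor bound, *sibH* is transcribed.
→ *sibH* is ON.
Quinate is present, so UlmT is inactive.
With no repressor bound, *nerS* is transcribed.
→ *nerS* is ON.
3 of the 3 genes are transcribed.

3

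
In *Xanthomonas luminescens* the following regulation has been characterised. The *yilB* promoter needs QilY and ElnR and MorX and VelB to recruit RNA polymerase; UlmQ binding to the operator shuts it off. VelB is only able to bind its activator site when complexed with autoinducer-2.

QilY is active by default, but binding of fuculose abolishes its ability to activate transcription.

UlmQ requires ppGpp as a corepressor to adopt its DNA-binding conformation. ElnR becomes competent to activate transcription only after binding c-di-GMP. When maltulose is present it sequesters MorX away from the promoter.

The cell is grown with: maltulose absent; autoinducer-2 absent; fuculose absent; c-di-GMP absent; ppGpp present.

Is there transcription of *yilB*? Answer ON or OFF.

OFF

ppGpp is present, so UlmQ is active.
Fuculose is absent, so QilY is active.
c-di-GMP is absent, so ElnR is inactive.
Maltulose is absent, so MorX is active.
Autoinducer-2 is absent, so VelB is inactive.
With repressor UlmQ bound, *yilB* is not transcribed.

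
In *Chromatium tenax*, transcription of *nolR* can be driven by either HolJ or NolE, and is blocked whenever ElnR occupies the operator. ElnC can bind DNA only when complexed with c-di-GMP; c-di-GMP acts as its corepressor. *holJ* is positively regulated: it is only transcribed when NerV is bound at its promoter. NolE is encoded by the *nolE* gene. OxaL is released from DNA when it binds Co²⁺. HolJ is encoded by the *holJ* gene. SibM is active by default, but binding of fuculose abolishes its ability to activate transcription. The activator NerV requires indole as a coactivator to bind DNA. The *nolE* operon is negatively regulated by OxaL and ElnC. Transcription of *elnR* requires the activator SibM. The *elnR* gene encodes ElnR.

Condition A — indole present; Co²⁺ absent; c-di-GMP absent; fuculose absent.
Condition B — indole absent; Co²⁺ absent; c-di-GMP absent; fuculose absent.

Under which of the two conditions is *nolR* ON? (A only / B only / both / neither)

Condition A:
Indole is present, so NerV is active.
No repressor is bound and NerV is active, so *holJ* is transcribed.
So HolJ is produced and active.
Co²⁺ is absent, so OxaL is active.
c-di-GMP is absent, so ElnC is inactive.
With repressor OxaL bound, *nolE* is not transcribed.
So NolE is not produced.
Fuculose is absent, so SibM is active.
No repressor is bound and SibM is active, so *elnR* is transcribed.
So ElnR is produced and active.
With repressor ElnR bound, *nolR* is not transcribed.
→ *nolR* is OFF in A.
Condition B:
Indole is absent, so NerV is inactive.
Required activator NerV is absent, so *holJ* is not transcribed.
So HolJ is not produced.
Co²⁺ is absent, so OxaL is active.
c-di-GMP is absent, so ElnC is inactive.
With repressor OxaL bound, *nolE* is not transcribed.
So NolE is not produced.
Fuculose is absent, so SibM is active.
No repressor is bound and SibM is active, so *elnR* is transcribed.
So ElnR is produced and active.
With repressor ElnR bound, *nolR* is not transcribed.
→ *nolR* is OFF in B.

neither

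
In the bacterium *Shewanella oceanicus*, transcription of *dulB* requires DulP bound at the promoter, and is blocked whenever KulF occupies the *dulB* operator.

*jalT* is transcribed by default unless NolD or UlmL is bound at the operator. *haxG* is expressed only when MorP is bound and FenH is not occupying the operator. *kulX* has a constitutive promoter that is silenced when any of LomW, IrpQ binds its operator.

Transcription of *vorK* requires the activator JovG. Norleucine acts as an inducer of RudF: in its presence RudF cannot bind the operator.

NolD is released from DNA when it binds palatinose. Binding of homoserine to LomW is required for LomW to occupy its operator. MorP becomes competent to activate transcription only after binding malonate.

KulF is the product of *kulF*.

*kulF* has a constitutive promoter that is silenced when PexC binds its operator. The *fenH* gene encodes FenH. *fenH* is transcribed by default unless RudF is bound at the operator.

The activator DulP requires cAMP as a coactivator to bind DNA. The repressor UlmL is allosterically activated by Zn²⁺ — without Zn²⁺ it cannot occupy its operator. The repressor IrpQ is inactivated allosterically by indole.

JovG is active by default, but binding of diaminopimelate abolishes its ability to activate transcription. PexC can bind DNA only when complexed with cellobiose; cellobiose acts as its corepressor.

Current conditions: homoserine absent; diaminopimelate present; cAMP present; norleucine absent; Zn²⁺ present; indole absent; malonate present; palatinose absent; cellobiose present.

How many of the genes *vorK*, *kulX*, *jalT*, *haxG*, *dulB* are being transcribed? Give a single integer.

Diaminopimelate is present, so JovG is inactive.
Required activator JovG is absent, so *vorK* is not transcribed.
→ *vorK* is OFF.
Homoserine is absent, so LomW is inactive.
Indole is absent, so IrpQ is active.
With repressor IrpQ bound, *kulX* is not transcribed.
→ *kulX* is OFF.
Palatinose is absent, so NolD is active.
Zn²⁺ is present, so UlmL is active.
With repressor NolD bound, *jalT* is not transcribed.
→ *jalT* is OFF.
Norleucine is absent, so RudF is active.
With repressor RudF bound, *fenH* is not transcribed.
So FenH is not produced.
Malonate is present, so MorP is active.
No repressor is bound and MorP is active, so *haxG* is transcribed.
→ *haxG* is ON.
Cellobiose is present, so PexC is active.
With repressor PexC bound, *kulF* is not transcribed.
So KulF is not produced.
cAMP is present, so DulP is active.
No repressor is bound and DulP is active, so *dulB* is transcribed.
→ *dulB* is ON.
2 of the 5 genes are transcribed.

2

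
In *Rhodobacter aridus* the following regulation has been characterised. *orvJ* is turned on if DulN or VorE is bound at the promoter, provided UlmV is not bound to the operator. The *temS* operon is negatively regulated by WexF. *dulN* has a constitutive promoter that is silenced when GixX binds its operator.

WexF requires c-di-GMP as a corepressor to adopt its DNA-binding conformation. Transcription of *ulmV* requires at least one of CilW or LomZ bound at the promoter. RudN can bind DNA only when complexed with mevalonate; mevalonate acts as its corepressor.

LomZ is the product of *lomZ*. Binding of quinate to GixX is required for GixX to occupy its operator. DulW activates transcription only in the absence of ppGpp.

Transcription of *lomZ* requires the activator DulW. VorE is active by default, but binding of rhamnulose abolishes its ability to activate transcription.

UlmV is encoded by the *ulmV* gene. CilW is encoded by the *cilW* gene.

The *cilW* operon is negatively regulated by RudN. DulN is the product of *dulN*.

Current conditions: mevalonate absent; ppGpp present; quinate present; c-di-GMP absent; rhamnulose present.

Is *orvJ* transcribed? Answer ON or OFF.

OFF

Mevalonate is absent, so RudN is inactive.
With no repressor bound, *cilW* is transcribed.
So CilW is produced and active.
ppGpp is present, so DulW is inactive.
Required activator DulW is absent, so *lomZ* is not transcribed.
So LomZ is not produced.
Activator CilW is present, so *ulmV* is transcribed.
So UlmV is produced and active.
Quinate is present, so GixX is active.
With repressor GixX bound, *dulN* is not transcribed.
So DulN is not produced.
Rhamnulose is present, so VorE is inactive.
With repressor UlmV bound, *orvJ* is not transcribed.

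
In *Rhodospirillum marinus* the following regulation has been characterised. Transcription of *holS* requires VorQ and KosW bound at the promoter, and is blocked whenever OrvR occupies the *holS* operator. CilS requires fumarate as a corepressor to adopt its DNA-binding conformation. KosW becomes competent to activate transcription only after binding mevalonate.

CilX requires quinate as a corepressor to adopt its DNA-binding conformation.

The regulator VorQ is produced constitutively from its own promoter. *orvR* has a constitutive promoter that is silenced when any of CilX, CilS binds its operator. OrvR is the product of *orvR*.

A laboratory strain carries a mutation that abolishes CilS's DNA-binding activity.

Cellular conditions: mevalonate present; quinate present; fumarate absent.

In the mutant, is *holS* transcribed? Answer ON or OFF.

Quinate is present, so CilX is active.
CilS is non-functional in this strain, so it has no effect.
With repressor CilX bound, *orvR* is not transcribed.
So OrvR is not produced.
VorQ is produced constitutively and is active.
Mevalonate is present, so KosW is active.
No repressor is bound and VorQ and KosW are active, so *holS* is transcribed.

ON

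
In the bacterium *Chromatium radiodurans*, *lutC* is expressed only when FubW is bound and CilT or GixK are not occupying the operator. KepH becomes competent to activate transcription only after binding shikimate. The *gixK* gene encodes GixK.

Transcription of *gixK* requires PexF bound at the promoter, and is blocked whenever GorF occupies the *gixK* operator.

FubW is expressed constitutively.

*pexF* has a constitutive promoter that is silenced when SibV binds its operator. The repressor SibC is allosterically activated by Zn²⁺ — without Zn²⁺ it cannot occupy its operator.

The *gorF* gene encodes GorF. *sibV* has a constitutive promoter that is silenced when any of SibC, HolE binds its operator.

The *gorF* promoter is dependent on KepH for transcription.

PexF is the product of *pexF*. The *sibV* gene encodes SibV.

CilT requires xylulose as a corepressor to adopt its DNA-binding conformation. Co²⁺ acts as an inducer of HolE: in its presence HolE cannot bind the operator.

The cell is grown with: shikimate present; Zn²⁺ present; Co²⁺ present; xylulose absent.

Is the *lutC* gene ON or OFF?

Xylulose is absent, so CilT is inactive.
FubW is produced constitutively and is active.
Shikimate is present, so KepH is active.
No repressor is bound and KepH is active, so *gorF* is transcribed.
So GorF is produced and active.
Zn²⁺ is present, so SibC is active.
Co²⁺ is present, so HolE is inactive.
With repressor SibC bound, *sibV* is not transcribed.
So SibV is not produced.
With no repressor bound, *pexF* is transcribed.
So PexF is produced and active.
With repressor GorF bound, *gixK* is not transcribed.
So GixK is not produced.
No repressor is bound and FubW is active, so *lutC* is transcribed.

ON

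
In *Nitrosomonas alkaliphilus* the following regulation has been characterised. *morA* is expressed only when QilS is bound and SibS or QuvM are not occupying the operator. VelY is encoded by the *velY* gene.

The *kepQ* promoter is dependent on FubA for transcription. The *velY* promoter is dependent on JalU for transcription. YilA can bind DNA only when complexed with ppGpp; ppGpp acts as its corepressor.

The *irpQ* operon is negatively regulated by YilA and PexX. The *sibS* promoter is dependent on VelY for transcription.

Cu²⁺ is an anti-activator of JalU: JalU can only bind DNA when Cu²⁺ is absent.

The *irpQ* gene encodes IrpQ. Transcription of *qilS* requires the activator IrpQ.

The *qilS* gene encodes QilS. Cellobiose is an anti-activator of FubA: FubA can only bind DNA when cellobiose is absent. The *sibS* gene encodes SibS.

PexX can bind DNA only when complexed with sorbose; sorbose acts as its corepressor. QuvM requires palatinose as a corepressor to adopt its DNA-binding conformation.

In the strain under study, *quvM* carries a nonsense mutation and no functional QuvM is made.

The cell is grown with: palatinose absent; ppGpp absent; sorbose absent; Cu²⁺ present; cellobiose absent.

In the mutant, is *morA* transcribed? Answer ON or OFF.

ON

Cu²⁺ is present, so JalU is inactive.
Required activator JalU is absent, so *velY* is not transcribed.
So VelY is not produced.
Required activator VelY is absent, so *sibS* is not transcribed.
So SibS is not produced.
ppGpp is absent, so YilA is inactive.
Sorbose is absent, so PexX is inactive.
With no repressor bound, *irpQ* is transcribed.
So IrpQ is produced and active.
No repressor is bound and IrpQ is active, so *qilS* is transcribed.
So QilS is produced and active.
QuvM is non-functional in this strain, so it has no effect.
No repressor is bound and QilS is active, so *morA* is transcribed.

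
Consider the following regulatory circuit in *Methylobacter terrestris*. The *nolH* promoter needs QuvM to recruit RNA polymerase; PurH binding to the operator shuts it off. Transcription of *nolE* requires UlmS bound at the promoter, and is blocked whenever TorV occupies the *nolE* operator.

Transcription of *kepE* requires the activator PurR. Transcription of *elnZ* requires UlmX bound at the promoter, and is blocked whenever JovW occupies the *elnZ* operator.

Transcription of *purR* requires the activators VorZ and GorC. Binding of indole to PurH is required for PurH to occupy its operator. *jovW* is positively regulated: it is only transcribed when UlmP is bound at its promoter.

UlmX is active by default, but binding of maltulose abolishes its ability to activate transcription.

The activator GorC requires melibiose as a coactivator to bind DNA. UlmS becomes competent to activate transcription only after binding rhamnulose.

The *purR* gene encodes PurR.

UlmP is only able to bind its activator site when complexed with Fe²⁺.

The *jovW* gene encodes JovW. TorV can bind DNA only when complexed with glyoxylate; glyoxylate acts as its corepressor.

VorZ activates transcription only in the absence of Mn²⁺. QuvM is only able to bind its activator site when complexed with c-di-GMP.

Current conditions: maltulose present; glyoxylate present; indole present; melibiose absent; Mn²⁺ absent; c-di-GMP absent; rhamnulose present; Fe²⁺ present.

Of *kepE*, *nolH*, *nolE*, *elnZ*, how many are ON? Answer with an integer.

0

Mn²⁺ is absent, so VorZ is active.
Melibiose is absent, so GorC is inactive.
Required activator GorC is absent, so *purR* is not transcribed.
So PurR is not produced.
Required activator PurR is absent, so *kepE* is not transcribed.
→ *kepE* is OFF.
c-di-GMP is absent, so QuvM is inactive.
Indole is present, so PurH is active.
With repressor PurH bound, *nolH* is not transcribed.
→ *nolH* is OFF.
Glyoxylate is present, so TorV is active.
Rhamnulose is present, so UlmS is active.
With repressor TorV bound, *nolE* is not transcribed.
→ *nolE* is OFF.
Fe²⁺ is present, so UlmP is active.
No repressor is bound and UlmP is active, so *jovW* is transcribed.
So JovW is produced and active.
Maltulose is present, so UlmX is inactive.
With repressor JovW bound, *elnZ* is not transcribed.
→ *elnZ* is OFF.
0 of the 4 genes are transcribed.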